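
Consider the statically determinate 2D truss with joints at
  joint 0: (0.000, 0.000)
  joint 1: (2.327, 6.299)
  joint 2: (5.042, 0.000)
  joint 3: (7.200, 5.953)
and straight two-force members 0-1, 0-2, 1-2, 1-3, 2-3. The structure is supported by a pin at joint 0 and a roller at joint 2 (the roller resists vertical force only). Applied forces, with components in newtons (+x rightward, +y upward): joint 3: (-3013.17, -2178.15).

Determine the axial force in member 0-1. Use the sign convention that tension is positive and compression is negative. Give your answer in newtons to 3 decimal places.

N=4 nodes, M=5 members, R=3 reactions → 2N=8, M+R=8
member 0 (0-1): L=6.7151, (cx,cy)=(0.3465,0.9380)
member 1 (0-2): L=5.0420, (cx,cy)=(1.0000,0.0000)
member 2 (1-2): L=6.8592, (cx,cy)=(0.3958,-0.9183)
member 3 (1-3): L=4.8853, (cx,cy)=(0.9975,-0.0708)
member 4 (2-3): L=6.3321, (cx,cy)=(0.3408,0.9401)
solve A·x = −loads:
  F[0-1] = -2798.7553 N (compression)
  F[0-2] = -2043.3079 N (compression)
  F[1-2] = +3026.4304 N (tension)
  F[1-3] = -2173.2375 N (compression)
  F[2-3] = -2480.5714 N (compression)
  Rx@0 = +3013.1700 N
  Ry@0 = +2625.3378 N
  Ry@2 = -447.1878 N

-2798.755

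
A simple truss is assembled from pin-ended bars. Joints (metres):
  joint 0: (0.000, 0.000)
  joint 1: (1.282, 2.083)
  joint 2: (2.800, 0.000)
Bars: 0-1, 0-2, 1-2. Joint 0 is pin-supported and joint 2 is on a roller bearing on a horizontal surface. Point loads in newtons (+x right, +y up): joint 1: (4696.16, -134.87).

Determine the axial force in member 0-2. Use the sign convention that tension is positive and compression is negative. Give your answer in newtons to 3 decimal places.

N=3 nodes, M=3 members, R=3 reactions → 2N=6, M+R=6
member 0 (0-1): L=2.4459, (cx,cy)=(0.5241,0.8516)
member 1 (0-2): L=2.8000, (cx,cy)=(1.0000,0.0000)
member 2 (1-2): L=2.5774, (cx,cy)=(0.5890,-0.8082)
solve A·x = −loads:
  F[0-1] = +4016.4013 N (tension)
  F[0-2] = +2590.9912 N (tension)
  F[1-2] = -4399.2967 N (compression)
  Rx@0 = -4696.1600 N
  Ry@0 = -3420.4888 N
  Ry@2 = +3555.3588 N

2590.991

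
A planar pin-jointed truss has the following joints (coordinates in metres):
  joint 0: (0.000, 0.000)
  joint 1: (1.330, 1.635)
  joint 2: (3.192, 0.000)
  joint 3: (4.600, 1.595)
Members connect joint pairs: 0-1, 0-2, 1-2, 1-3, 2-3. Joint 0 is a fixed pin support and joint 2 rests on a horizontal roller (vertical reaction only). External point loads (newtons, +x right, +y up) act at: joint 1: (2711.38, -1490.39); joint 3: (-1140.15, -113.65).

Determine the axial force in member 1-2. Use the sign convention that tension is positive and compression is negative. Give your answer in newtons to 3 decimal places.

-2239.472

N=4 nodes, M=5 members, R=3 reactions → 2N=8, M+R=8
member 0 (0-1): L=2.1076, (cx,cy)=(0.6310,0.7758)
member 1 (0-2): L=3.1920, (cx,cy)=(1.0000,0.0000)
member 2 (1-2): L=2.4780, (cx,cy)=(0.7514,-0.6598)
member 3 (1-3): L=3.2702, (cx,cy)=(0.9999,-0.0122)
member 4 (2-3): L=2.1276, (cx,cy)=(0.6618,0.7497)
solve A·x = −loads:
  F[0-1] = -0.2100 N (compression)
  F[0-2] = +1571.3625 N (tension)
  F[1-2] = -2239.4718 N (compression)
  F[1-3] = -1028.7931 N (compression)
  F[2-3] = -168.3819 N (compression)
  Rx@0 = -1571.2300 N
  Ry@0 = +0.1629 N
  Ry@2 = +1603.8771 N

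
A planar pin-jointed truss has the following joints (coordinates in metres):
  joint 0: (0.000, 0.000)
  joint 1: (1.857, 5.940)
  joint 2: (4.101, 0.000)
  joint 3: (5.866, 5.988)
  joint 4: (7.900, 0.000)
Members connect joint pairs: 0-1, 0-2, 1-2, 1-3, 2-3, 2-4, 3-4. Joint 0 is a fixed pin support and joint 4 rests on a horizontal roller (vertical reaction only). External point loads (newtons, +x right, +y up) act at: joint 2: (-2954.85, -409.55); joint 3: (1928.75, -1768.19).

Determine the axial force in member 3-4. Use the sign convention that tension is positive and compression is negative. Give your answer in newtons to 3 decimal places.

-3155.131

N=5 nodes, M=7 members, R=3 reactions → 2N=10, M+R=10
member 0 (0-1): L=6.2235, (cx,cy)=(0.2984,0.9544)
member 1 (0-2): L=4.1010, (cx,cy)=(1.0000,0.0000)
member 2 (1-2): L=6.3497, (cx,cy)=(0.3534,-0.9355)
member 3 (1-3): L=4.0093, (cx,cy)=(0.9999,0.0120)
member 4 (2-3): L=6.2427, (cx,cy)=(0.2827,0.9592)
member 5 (2-4): L=3.7990, (cx,cy)=(1.0000,0.0000)
member 6 (3-4): L=6.3240, (cx,cy)=(0.3216,-0.9469)
solve A·x = −loads:
  F[0-1] = +848.3917 N (tension)
  F[0-2] = -1279.2472 N (compression)
  F[1-2] = -858.4761 N (compression)
  F[1-3] = +556.5730 N (tension)
  F[2-3] = +1264.2108 N (tension)
  F[2-4] = +1014.7866 N (tension)
  F[3-4] = -3155.1310 N (compression)
  Rx@0 = +1026.1000 N
  Ry@0 = -809.7438 N
  Ry@4 = +2987.4838 N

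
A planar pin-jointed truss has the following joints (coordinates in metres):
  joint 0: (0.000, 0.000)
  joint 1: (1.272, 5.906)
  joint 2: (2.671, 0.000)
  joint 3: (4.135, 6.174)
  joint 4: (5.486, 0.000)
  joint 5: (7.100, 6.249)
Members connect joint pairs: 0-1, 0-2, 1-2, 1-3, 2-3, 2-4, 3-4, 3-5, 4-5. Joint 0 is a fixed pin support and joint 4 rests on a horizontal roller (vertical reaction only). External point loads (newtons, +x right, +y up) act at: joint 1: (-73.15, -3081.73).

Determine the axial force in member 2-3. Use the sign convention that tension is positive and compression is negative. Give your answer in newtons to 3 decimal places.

681.940

N=6 nodes, M=9 members, R=3 reactions → 2N=12, M+R=12
member 0 (0-1): L=6.0414, (cx,cy)=(0.2105,0.9776)
member 1 (0-2): L=2.6710, (cx,cy)=(1.0000,0.0000)
member 2 (1-2): L=6.0694, (cx,cy)=(0.2305,-0.9731)
member 3 (1-3): L=2.8755, (cx,cy)=(0.9956,0.0932)
member 4 (2-3): L=6.3452, (cx,cy)=(0.2307,0.9730)
member 5 (2-4): L=2.8150, (cx,cy)=(1.0000,0.0000)
member 6 (3-4): L=6.3201, (cx,cy)=(0.2138,-0.9769)
member 7 (3-5): L=2.9659, (cx,cy)=(0.9997,0.0253)
member 8 (4-5): L=6.4541, (cx,cy)=(0.2501,0.9682)
solve A·x = −loads:
  F[0-1] = -2502.0271 N (compression)
  F[0-2] = +453.6426 N (tension)
  F[1-2] = -681.9021 N (compression)
  F[1-3] = -297.7608 N (compression)
  F[2-3] = +681.9397 N (tension)
  F[2-4] = +139.1238 N (tension)
  F[3-4] = -650.8323 N (compression)
  F[3-5] = +0.0000 N (tension)
  F[4-5] = -0.0000 N (compression)
  Rx@0 = +73.1500 N
  Ry@0 = +2445.9413 N
  Ry@4 = +635.7887 N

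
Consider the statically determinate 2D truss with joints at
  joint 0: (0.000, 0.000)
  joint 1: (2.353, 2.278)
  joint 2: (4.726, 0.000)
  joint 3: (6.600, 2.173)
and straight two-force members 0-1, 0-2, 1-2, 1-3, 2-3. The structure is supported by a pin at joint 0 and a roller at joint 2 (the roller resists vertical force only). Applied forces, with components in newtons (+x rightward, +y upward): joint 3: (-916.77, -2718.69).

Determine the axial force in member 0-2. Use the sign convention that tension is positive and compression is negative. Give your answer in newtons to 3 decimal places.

N=4 nodes, M=5 members, R=3 reactions → 2N=8, M+R=8
member 0 (0-1): L=3.2750, (cx,cy)=(0.7185,0.6956)
member 1 (0-2): L=4.7260, (cx,cy)=(1.0000,0.0000)
member 2 (1-2): L=3.2894, (cx,cy)=(0.7214,-0.6925)
member 3 (1-3): L=4.2483, (cx,cy)=(0.9997,-0.0247)
member 4 (2-3): L=2.8695, (cx,cy)=(0.6531,0.7573)
solve A·x = −loads:
  F[0-1] = +943.8583 N (tension)
  F[0-2] = -1594.8985 N (compression)
  F[1-2] = -997.9184 N (compression)
  F[1-3] = +1398.4535 N (tension)
  F[2-3] = -3544.4062 N (compression)
  Rx@0 = +916.7700 N
  Ry@0 = -656.5137 N
  Ry@2 = +3375.2037 N

-1594.899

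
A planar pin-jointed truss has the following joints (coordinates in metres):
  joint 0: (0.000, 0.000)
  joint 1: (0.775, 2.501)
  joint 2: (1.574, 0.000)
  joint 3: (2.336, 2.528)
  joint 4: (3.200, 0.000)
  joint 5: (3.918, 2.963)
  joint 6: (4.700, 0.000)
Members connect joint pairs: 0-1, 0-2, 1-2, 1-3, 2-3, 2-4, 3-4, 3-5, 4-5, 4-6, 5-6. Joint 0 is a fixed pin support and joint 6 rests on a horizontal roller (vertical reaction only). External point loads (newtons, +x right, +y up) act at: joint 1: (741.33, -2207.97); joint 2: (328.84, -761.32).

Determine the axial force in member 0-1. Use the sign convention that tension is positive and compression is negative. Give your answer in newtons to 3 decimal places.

-2047.514

N=7 nodes, M=11 members, R=3 reactions → 2N=14, M+R=14
member 0 (0-1): L=2.6183, (cx,cy)=(0.2960,0.9552)
member 1 (0-2): L=1.5740, (cx,cy)=(1.0000,0.0000)
member 2 (1-2): L=2.6255, (cx,cy)=(0.3043,-0.9526)
member 3 (1-3): L=1.5612, (cx,cy)=(0.9999,0.0173)
member 4 (2-3): L=2.6403, (cx,cy)=(0.2886,0.9575)
member 5 (2-4): L=1.6260, (cx,cy)=(1.0000,0.0000)
member 6 (3-4): L=2.6716, (cx,cy)=(0.3234,-0.9463)
member 7 (3-5): L=1.6407, (cx,cy)=(0.9642,0.2651)
member 8 (4-5): L=3.0488, (cx,cy)=(0.2355,0.9719)
member 9 (4-6): L=1.5000, (cx,cy)=(1.0000,0.0000)
member 10 (5-6): L=3.0645, (cx,cy)=(0.2552,-0.9669)
solve A·x = −loads:
  F[0-1] = -2047.5139 N (compression)
  F[0-2] = +1676.2152 N (tension)
  F[1-2] = -287.6372 N (compression)
  F[1-3] = -1260.0300 N (compression)
  F[2-3] = +1081.3247 N (tension)
  F[2-4] = +947.7728 N (tension)
  F[3-4] = -1230.8225 N (compression)
  F[3-5] = -570.1209 N (compression)
  F[4-5] = +1198.3858 N (tension)
  F[4-6] = +267.4909 N (tension)
  F[5-6] = -1048.2277 N (compression)
  Rx@0 = -1070.1700 N
  Ry@0 = +1955.7664 N
  Ry@6 = +1013.5236 N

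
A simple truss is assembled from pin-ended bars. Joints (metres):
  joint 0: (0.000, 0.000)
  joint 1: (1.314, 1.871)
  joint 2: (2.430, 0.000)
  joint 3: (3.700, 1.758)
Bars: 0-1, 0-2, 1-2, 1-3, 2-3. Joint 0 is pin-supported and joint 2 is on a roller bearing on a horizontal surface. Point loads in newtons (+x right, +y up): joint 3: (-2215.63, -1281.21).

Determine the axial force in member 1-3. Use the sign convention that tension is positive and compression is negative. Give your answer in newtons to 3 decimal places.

-1248.790

N=4 nodes, M=5 members, R=3 reactions → 2N=8, M+R=8
member 0 (0-1): L=2.2863, (cx,cy)=(0.5747,0.8183)
member 1 (0-2): L=2.4300, (cx,cy)=(1.0000,0.0000)
member 2 (1-2): L=2.1786, (cx,cy)=(0.5123,-0.8588)
member 3 (1-3): L=2.3887, (cx,cy)=(0.9989,-0.0473)
member 4 (2-3): L=2.1687, (cx,cy)=(0.5856,0.8106)
solve A·x = −loads:
  F[0-1] = -1140.4802 N (compression)
  F[0-2] = -1560.1687 N (compression)
  F[1-2] = +1155.5126 N (tension)
  F[1-3] = -1248.7897 N (compression)
  F[2-3] = -1653.4365 N (compression)
  Rx@0 = +2215.6300 N
  Ry@0 = +933.3090 N
  Ry@2 = +347.9010 N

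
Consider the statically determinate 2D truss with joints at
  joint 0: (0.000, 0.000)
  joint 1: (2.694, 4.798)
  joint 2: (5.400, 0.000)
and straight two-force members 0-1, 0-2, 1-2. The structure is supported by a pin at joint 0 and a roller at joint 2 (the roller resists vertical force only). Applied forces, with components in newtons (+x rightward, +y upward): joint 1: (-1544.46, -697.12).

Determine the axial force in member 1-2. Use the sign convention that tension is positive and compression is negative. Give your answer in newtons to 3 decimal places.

1176.199

N=3 nodes, M=3 members, R=3 reactions → 2N=6, M+R=6
member 0 (0-1): L=5.5026, (cx,cy)=(0.4896,0.8720)
member 1 (0-2): L=5.4000, (cx,cy)=(1.0000,0.0000)
member 2 (1-2): L=5.5085, (cx,cy)=(0.4912,-0.8710)
solve A·x = −loads:
  F[0-1] = -1974.4347 N (compression)
  F[0-2] = -577.8003 N (compression)
  F[1-2] = +1176.1994 N (tension)
  Rx@0 = +1544.4600 N
  Ry@0 = +1721.6159 N
  Ry@2 = -1024.4959 N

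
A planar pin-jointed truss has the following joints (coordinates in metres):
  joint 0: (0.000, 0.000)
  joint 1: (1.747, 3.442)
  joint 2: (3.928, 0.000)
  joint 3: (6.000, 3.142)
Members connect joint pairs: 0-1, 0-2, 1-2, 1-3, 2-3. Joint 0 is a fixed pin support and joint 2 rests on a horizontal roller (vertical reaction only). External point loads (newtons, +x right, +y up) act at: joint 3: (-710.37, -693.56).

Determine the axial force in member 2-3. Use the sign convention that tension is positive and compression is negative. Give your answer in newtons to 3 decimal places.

N=4 nodes, M=5 members, R=3 reactions → 2N=8, M+R=8
member 0 (0-1): L=3.8600, (cx,cy)=(0.4526,0.8917)
member 1 (0-2): L=3.9280, (cx,cy)=(1.0000,0.0000)
member 2 (1-2): L=4.0748, (cx,cy)=(0.5352,-0.8447)
member 3 (1-3): L=4.2636, (cx,cy)=(0.9975,-0.0704)
member 4 (2-3): L=3.7637, (cx,cy)=(0.5505,0.8348)
solve A·x = −loads:
  F[0-1] = -226.9491 N (compression)
  F[0-2] = -607.6542 N (compression)
  F[1-2] = +259.7692 N (tension)
  F[1-3] = -242.3551 N (compression)
  F[2-3] = -851.2176 N (compression)
  Rx@0 = +710.3700 N
  Ry@0 = +202.3743 N
  Ry@2 = +491.1857 N

-851.218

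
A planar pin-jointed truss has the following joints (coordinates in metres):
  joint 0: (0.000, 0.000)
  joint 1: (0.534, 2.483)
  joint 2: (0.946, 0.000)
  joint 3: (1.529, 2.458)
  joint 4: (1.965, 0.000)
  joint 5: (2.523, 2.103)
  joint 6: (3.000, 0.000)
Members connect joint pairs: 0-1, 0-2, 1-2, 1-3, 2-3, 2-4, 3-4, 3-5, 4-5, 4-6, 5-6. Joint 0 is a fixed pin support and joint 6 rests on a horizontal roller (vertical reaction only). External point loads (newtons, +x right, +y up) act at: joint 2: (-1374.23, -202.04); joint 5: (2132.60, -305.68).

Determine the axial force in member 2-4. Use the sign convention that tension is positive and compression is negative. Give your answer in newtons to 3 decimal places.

1271.025

N=7 nodes, M=11 members, R=3 reactions → 2N=14, M+R=14
member 0 (0-1): L=2.5398, (cx,cy)=(0.2103,0.9776)
member 1 (0-2): L=0.9460, (cx,cy)=(1.0000,0.0000)
member 2 (1-2): L=2.5169, (cx,cy)=(0.1637,-0.9865)
member 3 (1-3): L=0.9953, (cx,cy)=(0.9997,-0.0251)
member 4 (2-3): L=2.5262, (cx,cy)=(0.2308,0.9730)
member 5 (2-4): L=1.0190, (cx,cy)=(1.0000,0.0000)
member 6 (3-4): L=2.4964, (cx,cy)=(0.1747,-0.9846)
member 7 (3-5): L=1.0555, (cx,cy)=(0.9417,-0.3363)
member 8 (4-5): L=2.1758, (cx,cy)=(0.2565,0.9666)
member 9 (4-6): L=1.0350, (cx,cy)=(1.0000,0.0000)
member 10 (5-6): L=2.1564, (cx,cy)=(0.2212,-0.9752)
solve A·x = −loads:
  F[0-1] = +1337.9267 N (tension)
  F[0-2] = +477.0642 N (tension)
  F[1-2] = -1338.6490 N (compression)
  F[1-3] = +500.5875 N (tension)
  F[2-3] = +1564.8761 N (tension)
  F[2-4] = +1271.0251 N (tension)
  F[3-4] = -1971.0031 N (compression)
  F[3-5] = +1280.4121 N (tension)
  F[4-5] = +2007.8624 N (tension)
  F[4-6] = +411.8439 N (tension)
  F[5-6] = -1861.8606 N (compression)
  Rx@0 = -758.3700 N
  Ry@0 = -1308.0194 N
  Ry@6 = +1815.7394 N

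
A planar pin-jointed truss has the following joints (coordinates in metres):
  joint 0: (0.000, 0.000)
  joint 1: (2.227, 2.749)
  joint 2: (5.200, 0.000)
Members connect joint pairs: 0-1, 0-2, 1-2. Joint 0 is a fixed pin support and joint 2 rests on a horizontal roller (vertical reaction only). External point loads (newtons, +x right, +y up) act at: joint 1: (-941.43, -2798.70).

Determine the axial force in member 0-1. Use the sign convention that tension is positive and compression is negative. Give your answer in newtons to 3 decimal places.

-2699.790

N=3 nodes, M=3 members, R=3 reactions → 2N=6, M+R=6
member 0 (0-1): L=3.5379, (cx,cy)=(0.6295,0.7770)
member 1 (0-2): L=5.2000, (cx,cy)=(1.0000,0.0000)
member 2 (1-2): L=4.0492, (cx,cy)=(0.7342,-0.6789)
solve A·x = −loads:
  F[0-1] = -2699.7899 N (compression)
  F[0-2] = +758.0193 N (tension)
  F[1-2] = -1032.4065 N (compression)
  Rx@0 = +941.4300 N
  Ry@0 = +2097.7935 N
  Ry@2 = +700.9065 N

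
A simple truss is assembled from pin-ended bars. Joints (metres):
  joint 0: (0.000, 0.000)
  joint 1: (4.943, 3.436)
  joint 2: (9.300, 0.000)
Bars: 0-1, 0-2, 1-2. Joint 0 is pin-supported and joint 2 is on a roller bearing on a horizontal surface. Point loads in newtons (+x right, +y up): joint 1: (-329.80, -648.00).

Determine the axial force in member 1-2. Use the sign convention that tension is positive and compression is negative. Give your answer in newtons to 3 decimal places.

-359.425

N=3 nodes, M=3 members, R=3 reactions → 2N=6, M+R=6
member 0 (0-1): L=6.0199, (cx,cy)=(0.8211,0.5708)
member 1 (0-2): L=9.3000, (cx,cy)=(1.0000,0.0000)
member 2 (1-2): L=5.5488, (cx,cy)=(0.7852,-0.6192)
solve A·x = −loads:
  F[0-1] = -745.3640 N (compression)
  F[0-2] = +282.2245 N (tension)
  F[1-2] = -359.4255 N (compression)
  Rx@0 = +329.8000 N
  Ry@0 = +425.4332 N
  Ry@2 = +222.5668 N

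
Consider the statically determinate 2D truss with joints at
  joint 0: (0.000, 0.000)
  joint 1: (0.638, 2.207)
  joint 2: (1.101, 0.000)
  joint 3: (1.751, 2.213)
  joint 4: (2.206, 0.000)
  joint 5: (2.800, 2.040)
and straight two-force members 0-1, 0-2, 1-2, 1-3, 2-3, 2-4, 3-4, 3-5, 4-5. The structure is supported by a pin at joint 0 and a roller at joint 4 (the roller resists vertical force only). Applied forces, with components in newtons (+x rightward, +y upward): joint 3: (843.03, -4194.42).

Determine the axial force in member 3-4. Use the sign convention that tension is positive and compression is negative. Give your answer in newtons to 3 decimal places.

-4262.333

N=6 nodes, M=9 members, R=3 reactions → 2N=12, M+R=12
member 0 (0-1): L=2.2974, (cx,cy)=(0.2777,0.9607)
member 1 (0-2): L=1.1010, (cx,cy)=(1.0000,0.0000)
member 2 (1-2): L=2.2550, (cx,cy)=(0.2053,-0.9787)
member 3 (1-3): L=1.1130, (cx,cy)=(1.0000,0.0054)
member 4 (2-3): L=2.3065, (cx,cy)=(0.2818,0.9595)
member 5 (2-4): L=1.1050, (cx,cy)=(1.0000,0.0000)
member 6 (3-4): L=2.2593, (cx,cy)=(0.2014,-0.9795)
member 7 (3-5): L=1.0632, (cx,cy)=(0.9867,-0.1627)
member 8 (4-5): L=2.1247, (cx,cy)=(0.2796,0.9601)
solve A·x = −loads:
  F[0-1] = -20.2129 N (compression)
  F[0-2] = +848.6433 N (tension)
  F[1-2] = +19.7872 N (tension)
  F[1-3] = -9.6761 N (compression)
  F[2-3] = -20.1837 N (compression)
  F[2-4] = +858.3940 N (tension)
  F[3-4] = -4262.3331 N (compression)
  F[3-5] = +0.0000 N (tension)
  F[4-5] = -0.0000 N (compression)
  Rx@0 = -843.0300 N
  Ry@0 = +19.4178 N
  Ry@4 = +4175.0022 N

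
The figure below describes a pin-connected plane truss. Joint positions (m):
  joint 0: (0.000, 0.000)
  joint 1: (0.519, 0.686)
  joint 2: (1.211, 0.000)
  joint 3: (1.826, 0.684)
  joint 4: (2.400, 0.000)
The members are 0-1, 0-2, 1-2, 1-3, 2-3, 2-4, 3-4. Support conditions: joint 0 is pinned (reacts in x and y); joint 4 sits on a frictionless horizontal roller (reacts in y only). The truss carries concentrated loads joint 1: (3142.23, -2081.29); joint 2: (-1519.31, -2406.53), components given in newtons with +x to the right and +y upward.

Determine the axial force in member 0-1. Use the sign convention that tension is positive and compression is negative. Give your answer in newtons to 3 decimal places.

N=5 nodes, M=7 members, R=3 reactions → 2N=10, M+R=10
member 0 (0-1): L=0.8602, (cx,cy)=(0.6033,0.7975)
member 1 (0-2): L=1.2110, (cx,cy)=(1.0000,0.0000)
member 2 (1-2): L=0.9744, (cx,cy)=(0.7102,-0.7040)
member 3 (1-3): L=1.3070, (cx,cy)=(1.0000,-0.0015)
member 4 (2-3): L=0.9198, (cx,cy)=(0.6686,0.7436)
member 5 (2-4): L=1.1890, (cx,cy)=(1.0000,0.0000)
member 6 (3-4): L=0.8929, (cx,cy)=(0.6428,-0.7660)
solve A·x = −loads:
  F[0-1] = -2414.2139 N (compression)
  F[0-2] = +3079.5185 N (tension)
  F[1-2] = -211.9127 N (compression)
  F[1-3] = -4448.3378 N (compression)
  F[2-3] = +3436.8717 N (tension)
  F[2-4] = +2150.4255 N (tension)
  F[3-4] = -3345.2772 N (compression)
  Rx@0 = -1622.9200 N
  Ry@0 = +1925.2920 N
  Ry@4 = +2562.5280 N

-2414.214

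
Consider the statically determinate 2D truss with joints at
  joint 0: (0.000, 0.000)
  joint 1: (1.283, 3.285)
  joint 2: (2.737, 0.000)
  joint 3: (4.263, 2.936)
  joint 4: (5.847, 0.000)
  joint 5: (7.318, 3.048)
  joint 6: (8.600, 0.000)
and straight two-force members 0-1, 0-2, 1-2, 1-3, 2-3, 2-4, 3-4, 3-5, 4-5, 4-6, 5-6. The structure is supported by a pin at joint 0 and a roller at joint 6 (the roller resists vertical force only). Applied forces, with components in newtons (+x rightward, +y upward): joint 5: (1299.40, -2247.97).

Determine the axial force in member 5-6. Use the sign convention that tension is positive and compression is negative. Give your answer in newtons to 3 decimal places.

-2574.789

N=7 nodes, M=11 members, R=3 reactions → 2N=14, M+R=14
member 0 (0-1): L=3.5267, (cx,cy)=(0.3638,0.9315)
member 1 (0-2): L=2.7370, (cx,cy)=(1.0000,0.0000)
member 2 (1-2): L=3.5924, (cx,cy)=(0.4047,-0.9144)
member 3 (1-3): L=3.0004, (cx,cy)=(0.9932,-0.1163)
member 4 (2-3): L=3.3089, (cx,cy)=(0.4612,0.8873)
member 5 (2-4): L=3.1100, (cx,cy)=(1.0000,0.0000)
member 6 (3-4): L=3.3360, (cx,cy)=(0.4748,-0.8801)
member 7 (3-5): L=3.0571, (cx,cy)=(0.9993,0.0366)
member 8 (4-5): L=3.3844, (cx,cy)=(0.4346,0.9006)
member 9 (4-6): L=2.7530, (cx,cy)=(1.0000,0.0000)
member 10 (5-6): L=3.3066, (cx,cy)=(0.3877,-0.9218)
solve A·x = −loads:
  F[0-1] = +134.6541 N (tension)
  F[0-2] = +1250.4128 N (tension)
  F[1-2] = -151.2801 N (compression)
  F[1-3] = +110.9701 N (tension)
  F[2-3] = +155.9047 N (tension)
  F[2-4] = +1117.2828 N (tension)
  F[3-4] = -132.3136 N (compression)
  F[3-5] = +245.1062 N (tension)
  F[4-5] = +129.2992 N (tension)
  F[4-6] = +998.2596 N (tension)
  F[5-6] = -2574.7886 N (compression)
  Rx@0 = -1299.4000 N
  Ry@0 = -125.4272 N
  Ry@6 = +2373.3972 N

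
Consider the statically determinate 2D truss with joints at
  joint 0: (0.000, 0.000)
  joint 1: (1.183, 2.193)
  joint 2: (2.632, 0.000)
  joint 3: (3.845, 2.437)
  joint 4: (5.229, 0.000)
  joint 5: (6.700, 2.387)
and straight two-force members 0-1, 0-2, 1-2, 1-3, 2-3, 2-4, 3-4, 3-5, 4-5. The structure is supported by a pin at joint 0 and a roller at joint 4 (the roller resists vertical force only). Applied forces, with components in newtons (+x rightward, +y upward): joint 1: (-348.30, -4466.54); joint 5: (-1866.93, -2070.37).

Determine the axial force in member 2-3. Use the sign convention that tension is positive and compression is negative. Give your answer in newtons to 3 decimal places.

N=6 nodes, M=9 members, R=3 reactions → 2N=12, M+R=12
member 0 (0-1): L=2.4917, (cx,cy)=(0.4748,0.8801)
member 1 (0-2): L=2.6320, (cx,cy)=(1.0000,0.0000)
member 2 (1-2): L=2.6285, (cx,cy)=(0.5513,-0.8343)
member 3 (1-3): L=2.6732, (cx,cy)=(0.9958,0.0913)
member 4 (2-3): L=2.7222, (cx,cy)=(0.4456,0.8952)
member 5 (2-4): L=2.5970, (cx,cy)=(1.0000,0.0000)
member 6 (3-4): L=2.8026, (cx,cy)=(0.4938,-0.8696)
member 7 (3-5): L=2.8554, (cx,cy)=(0.9998,-0.0175)
member 8 (4-5): L=2.8039, (cx,cy)=(0.5246,0.8513)
solve A·x = −loads:
  F[0-1] = -4399.3636 N (compression)
  F[0-2] = -126.5451 N (compression)
  F[1-2] = -852.2750 N (compression)
  F[1-3] = -1275.8762 N (compression)
  F[2-3] = +794.2898 N (tension)
  F[2-4] = -950.3127 N (compression)
  F[3-4] = -672.0376 N (compression)
  F[3-5] = -584.8335 N (compression)
  F[4-5] = -2443.9604 N (compression)
  Rx@0 = +2215.2300 N
  Ry@0 = +3871.9240 N
  Ry@4 = +2664.9860 N

794.290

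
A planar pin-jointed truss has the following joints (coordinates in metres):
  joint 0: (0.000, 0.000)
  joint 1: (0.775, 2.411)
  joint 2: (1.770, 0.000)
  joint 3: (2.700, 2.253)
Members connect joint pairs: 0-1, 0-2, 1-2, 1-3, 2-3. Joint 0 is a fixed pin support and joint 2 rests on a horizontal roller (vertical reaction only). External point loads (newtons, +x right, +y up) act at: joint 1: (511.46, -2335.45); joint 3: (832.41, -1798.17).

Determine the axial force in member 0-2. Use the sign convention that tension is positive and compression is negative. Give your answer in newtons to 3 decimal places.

897.649

N=4 nodes, M=5 members, R=3 reactions → 2N=8, M+R=8
member 0 (0-1): L=2.5325, (cx,cy)=(0.3060,0.9520)
member 1 (0-2): L=1.7700, (cx,cy)=(1.0000,0.0000)
member 2 (1-2): L=2.6082, (cx,cy)=(0.3815,-0.9244)
member 3 (1-3): L=1.9315, (cx,cy)=(0.9966,-0.0818)
member 4 (2-3): L=2.4374, (cx,cy)=(0.3816,0.9243)
solve A·x = −loads:
  F[0-1] = +1458.1328 N (tension)
  F[0-2] = +897.6494 N (tension)
  F[1-2] = -4163.4978 N (compression)
  F[1-3] = +1528.1837 N (tension)
  F[2-3] = -1810.1009 N (compression)
  Rx@0 = -1343.8700 N
  Ry@0 = -1388.1780 N
  Ry@2 = +5521.7980 N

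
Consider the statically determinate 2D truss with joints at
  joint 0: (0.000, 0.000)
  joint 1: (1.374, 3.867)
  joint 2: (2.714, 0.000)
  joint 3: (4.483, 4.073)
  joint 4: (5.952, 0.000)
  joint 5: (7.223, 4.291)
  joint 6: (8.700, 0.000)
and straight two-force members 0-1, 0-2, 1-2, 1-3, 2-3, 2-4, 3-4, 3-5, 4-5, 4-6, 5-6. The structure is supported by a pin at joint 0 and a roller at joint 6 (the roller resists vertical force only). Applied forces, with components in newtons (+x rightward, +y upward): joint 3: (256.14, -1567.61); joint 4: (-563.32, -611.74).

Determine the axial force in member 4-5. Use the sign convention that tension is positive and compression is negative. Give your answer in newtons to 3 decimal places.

1477.276

N=7 nodes, M=11 members, R=3 reactions → 2N=14, M+R=14
member 0 (0-1): L=4.1038, (cx,cy)=(0.3348,0.9423)
member 1 (0-2): L=2.7140, (cx,cy)=(1.0000,0.0000)
member 2 (1-2): L=4.0926, (cx,cy)=(0.3274,-0.9449)
member 3 (1-3): L=3.1158, (cx,cy)=(0.9978,0.0661)
member 4 (2-3): L=4.4406, (cx,cy)=(0.3984,0.9172)
member 5 (2-4): L=3.2380, (cx,cy)=(1.0000,0.0000)
member 6 (3-4): L=4.3298, (cx,cy)=(0.3393,-0.9407)
member 7 (3-5): L=2.7487, (cx,cy)=(0.9968,0.0793)
member 8 (4-5): L=4.4753, (cx,cy)=(0.2840,0.9588)
member 9 (4-6): L=2.7480, (cx,cy)=(1.0000,0.0000)
member 10 (5-6): L=4.5381, (cx,cy)=(0.3255,-0.9456)
solve A·x = −loads:
  F[0-1] = -884.1803 N (compression)
  F[0-2] = -11.1496 N (compression)
  F[1-2] = +841.6707 N (tension)
  F[1-3] = -572.8645 N (compression)
  F[2-3] = -867.0474 N (compression)
  F[2-4] = +609.8385 N (tension)
  F[3-4] = -855.4453 N (compression)
  F[3-5] = -885.7169 N (compression)
  F[4-5] = +1477.2763 N (tension)
  F[4-6] = +463.3735 N (tension)
  F[5-6] = -1423.7157 N (compression)
  Rx@0 = +307.1800 N
  Ry@0 = +833.1511 N
  Ry@6 = +1346.1989 N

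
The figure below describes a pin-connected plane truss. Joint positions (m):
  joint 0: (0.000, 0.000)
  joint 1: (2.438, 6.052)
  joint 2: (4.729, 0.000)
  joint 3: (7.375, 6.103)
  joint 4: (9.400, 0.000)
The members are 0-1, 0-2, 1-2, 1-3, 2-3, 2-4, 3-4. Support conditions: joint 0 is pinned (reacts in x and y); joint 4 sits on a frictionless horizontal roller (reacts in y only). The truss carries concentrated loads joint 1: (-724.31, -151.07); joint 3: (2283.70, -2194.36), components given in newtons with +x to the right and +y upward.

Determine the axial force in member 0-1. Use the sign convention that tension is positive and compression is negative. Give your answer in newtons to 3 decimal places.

N=5 nodes, M=7 members, R=3 reactions → 2N=10, M+R=10
member 0 (0-1): L=6.5246, (cx,cy)=(0.3737,0.9276)
member 1 (0-2): L=4.7290, (cx,cy)=(1.0000,0.0000)
member 2 (1-2): L=6.4711, (cx,cy)=(0.3540,-0.9352)
member 3 (1-3): L=4.9373, (cx,cy)=(0.9999,0.0103)
member 4 (2-3): L=6.6519, (cx,cy)=(0.3978,0.9175)
member 5 (2-4): L=4.6710, (cx,cy)=(1.0000,0.0000)
member 6 (3-4): L=6.4302, (cx,cy)=(0.3149,-0.9491)
solve A·x = −loads:
  F[0-1] = +465.4797 N (tension)
  F[0-2] = +1385.4579 N (tension)
  F[1-2] = -610.8851 N (compression)
  F[1-3] = +1114.5760 N (tension)
  F[2-3] = +622.7047 N (tension)
  F[2-4] = +921.4837 N (tension)
  F[3-4] = -2926.0778 N (compression)
  Rx@0 = -1559.3900 N
  Ry@0 = -431.7626 N
  Ry@4 = +2777.1926 N

465.480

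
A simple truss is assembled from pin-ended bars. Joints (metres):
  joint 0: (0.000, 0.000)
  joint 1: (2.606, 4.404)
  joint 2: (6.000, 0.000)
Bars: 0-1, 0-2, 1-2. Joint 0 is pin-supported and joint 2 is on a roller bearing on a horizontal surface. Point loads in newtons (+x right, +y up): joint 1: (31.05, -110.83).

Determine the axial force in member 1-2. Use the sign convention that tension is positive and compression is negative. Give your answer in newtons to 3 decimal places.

N=3 nodes, M=3 members, R=3 reactions → 2N=6, M+R=6
member 0 (0-1): L=5.1173, (cx,cy)=(0.5093,0.8606)
member 1 (0-2): L=6.0000, (cx,cy)=(1.0000,0.0000)
member 2 (1-2): L=5.5601, (cx,cy)=(0.6104,-0.7921)
solve A·x = −loads:
  F[0-1] = -46.3647 N (compression)
  F[0-2] = +54.6615 N (tension)
  F[1-2] = -89.5469 N (compression)
  Rx@0 = -31.0500 N
  Ry@0 = +39.9021 N
  Ry@2 = +70.9279 N

-89.547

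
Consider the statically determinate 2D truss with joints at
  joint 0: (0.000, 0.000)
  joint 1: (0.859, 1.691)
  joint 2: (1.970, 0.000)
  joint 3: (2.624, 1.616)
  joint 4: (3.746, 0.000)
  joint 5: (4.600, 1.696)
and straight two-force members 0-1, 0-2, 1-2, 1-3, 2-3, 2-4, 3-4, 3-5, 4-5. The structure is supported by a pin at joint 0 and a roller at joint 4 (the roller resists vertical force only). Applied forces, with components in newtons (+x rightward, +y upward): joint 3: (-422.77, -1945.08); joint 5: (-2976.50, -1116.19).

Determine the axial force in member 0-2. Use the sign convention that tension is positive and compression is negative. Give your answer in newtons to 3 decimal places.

N=6 nodes, M=9 members, R=3 reactions → 2N=12, M+R=12
member 0 (0-1): L=1.8967, (cx,cy)=(0.4529,0.8916)
member 1 (0-2): L=1.9700, (cx,cy)=(1.0000,0.0000)
member 2 (1-2): L=2.0233, (cx,cy)=(0.5491,-0.8358)
member 3 (1-3): L=1.7666, (cx,cy)=(0.9991,-0.0425)
member 4 (2-3): L=1.7433, (cx,cy)=(0.3751,0.9270)
member 5 (2-4): L=1.7760, (cx,cy)=(1.0000,0.0000)
member 6 (3-4): L=1.9673, (cx,cy)=(0.5703,-0.8214)
member 7 (3-5): L=1.9776, (cx,cy)=(0.9992,0.0405)
member 8 (4-5): L=1.8989, (cx,cy)=(0.4497,0.8932)
solve A·x = −loads:
  F[0-1] = -2084.1105 N (compression)
  F[0-2] = -2455.3790 N (compression)
  F[1-2] = +2336.4908 N (tension)
  F[1-3] = -2228.8652 N (compression)
  F[2-3] = -2106.5925 N (compression)
  F[2-4] = -382.1349 N (compression)
  F[3-4] = -227.3516 N (compression)
  F[3-5] = -2466.7211 N (compression)
  F[4-5] = -1137.9874 N (compression)
  Rx@0 = +3399.2700 N
  Ry@0 = +1858.1137 N
  Ry@4 = +1203.1563 N

-2455.379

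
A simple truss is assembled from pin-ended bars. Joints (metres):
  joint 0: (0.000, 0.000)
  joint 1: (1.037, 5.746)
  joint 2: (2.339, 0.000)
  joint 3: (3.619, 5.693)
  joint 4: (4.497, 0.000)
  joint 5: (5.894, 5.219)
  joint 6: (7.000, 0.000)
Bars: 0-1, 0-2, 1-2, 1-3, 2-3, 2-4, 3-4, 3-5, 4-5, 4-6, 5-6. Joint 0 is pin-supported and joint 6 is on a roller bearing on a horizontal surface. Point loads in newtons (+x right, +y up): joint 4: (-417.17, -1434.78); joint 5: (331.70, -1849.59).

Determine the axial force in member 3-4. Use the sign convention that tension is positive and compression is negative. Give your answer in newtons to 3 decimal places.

660.563

N=7 nodes, M=11 members, R=3 reactions → 2N=14, M+R=14
member 0 (0-1): L=5.8388, (cx,cy)=(0.1776,0.9841)
member 1 (0-2): L=2.3390, (cx,cy)=(1.0000,0.0000)
member 2 (1-2): L=5.8917, (cx,cy)=(0.2210,-0.9753)
member 3 (1-3): L=2.5825, (cx,cy)=(0.9998,-0.0205)
member 4 (2-3): L=5.8351, (cx,cy)=(0.2194,0.9756)
member 5 (2-4): L=2.1580, (cx,cy)=(1.0000,0.0000)
member 6 (3-4): L=5.7603, (cx,cy)=(0.1524,-0.9883)
member 7 (3-5): L=2.3239, (cx,cy)=(0.9790,-0.2040)
member 8 (4-5): L=5.4027, (cx,cy)=(0.2586,0.9660)
member 9 (4-6): L=2.5030, (cx,cy)=(1.0000,0.0000)
member 10 (5-6): L=5.3349, (cx,cy)=(0.2073,-0.9783)
solve A·x = −loads:
  F[0-1] = -566.9793 N (compression)
  F[0-2] = +15.2279 N (tension)
  F[1-2] = +576.9131 N (tension)
  F[1-3] = -228.2381 N (compression)
  F[2-3] = -576.6957 N (compression)
  F[2-4] = +269.2247 N (tension)
  F[3-4] = +660.5629 N (tension)
  F[3-5] = -465.1585 N (compression)
  F[4-5] = +809.4638 N (tension)
  F[4-6] = +577.7742 N (tension)
  F[5-6] = -2786.9525 N (compression)
  Rx@0 = +85.4700 N
  Ry@0 = +557.9655 N
  Ry@6 = +2726.4045 N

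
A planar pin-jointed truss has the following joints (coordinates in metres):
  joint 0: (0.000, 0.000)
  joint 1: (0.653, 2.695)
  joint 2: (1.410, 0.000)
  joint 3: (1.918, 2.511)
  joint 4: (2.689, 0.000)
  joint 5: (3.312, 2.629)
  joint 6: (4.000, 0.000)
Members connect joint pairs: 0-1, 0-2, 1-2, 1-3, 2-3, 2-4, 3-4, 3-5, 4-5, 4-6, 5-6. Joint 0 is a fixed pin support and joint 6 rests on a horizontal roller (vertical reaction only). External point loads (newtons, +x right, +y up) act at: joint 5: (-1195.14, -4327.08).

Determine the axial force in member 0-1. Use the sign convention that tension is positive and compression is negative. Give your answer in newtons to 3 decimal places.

-1574.029

N=7 nodes, M=11 members, R=3 reactions → 2N=14, M+R=14
member 0 (0-1): L=2.7730, (cx,cy)=(0.2355,0.9719)
member 1 (0-2): L=1.4100, (cx,cy)=(1.0000,0.0000)
member 2 (1-2): L=2.7993, (cx,cy)=(0.2704,-0.9627)
member 3 (1-3): L=1.2783, (cx,cy)=(0.9896,-0.1439)
member 4 (2-3): L=2.5619, (cx,cy)=(0.1983,0.9801)
member 5 (2-4): L=1.2790, (cx,cy)=(1.0000,0.0000)
member 6 (3-4): L=2.6267, (cx,cy)=(0.2935,-0.9560)
member 7 (3-5): L=1.3990, (cx,cy)=(0.9964,0.0843)
member 8 (4-5): L=2.7018, (cx,cy)=(0.2306,0.9731)
member 9 (4-6): L=1.3110, (cx,cy)=(1.0000,0.0000)
member 10 (5-6): L=2.7175, (cx,cy)=(0.2532,-0.9674)
solve A·x = −loads:
  F[0-1] = -1574.0290 N (compression)
  F[0-2] = -824.4774 N (compression)
  F[1-2] = +1715.0388 N (tension)
  F[1-3] = -843.2327 N (compression)
  F[2-3] = -1684.5894 N (compression)
  F[2-4] = -26.6468 N (compression)
  F[3-4] = +1458.8654 N (tension)
  F[3-5] = -1602.4155 N (compression)
  F[4-5] = -1433.2276 N (compression)
  F[4-6] = +732.0478 N (tension)
  F[5-6] = -2891.5175 N (compression)
  Rx@0 = +1195.1400 N
  Ry@0 = +1529.7635 N
  Ry@6 = +2797.3165 N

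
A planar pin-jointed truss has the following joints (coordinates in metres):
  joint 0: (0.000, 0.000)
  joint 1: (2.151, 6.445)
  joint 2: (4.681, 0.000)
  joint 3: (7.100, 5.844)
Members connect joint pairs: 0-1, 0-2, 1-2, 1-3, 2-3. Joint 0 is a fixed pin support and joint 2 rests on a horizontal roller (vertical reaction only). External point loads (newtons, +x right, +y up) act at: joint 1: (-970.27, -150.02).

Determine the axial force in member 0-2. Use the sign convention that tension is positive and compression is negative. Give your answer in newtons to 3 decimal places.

N=4 nodes, M=5 members, R=3 reactions → 2N=8, M+R=8
member 0 (0-1): L=6.7945, (cx,cy)=(0.3166,0.9486)
member 1 (0-2): L=4.6810, (cx,cy)=(1.0000,0.0000)
member 2 (1-2): L=6.9238, (cx,cy)=(0.3654,-0.9308)
member 3 (1-3): L=4.9854, (cx,cy)=(0.9927,-0.1206)
member 4 (2-3): L=6.3249, (cx,cy)=(0.3825,0.9240)
solve A·x = −loads:
  F[0-1] = -1493.8265 N (compression)
  F[0-2] = -497.3530 N (compression)
  F[1-2] = +1361.0947 N (tension)
  F[1-3] = -0.0000 N (compression)
  F[2-3] = +0.0000 N (tension)
  Rx@0 = +970.2700 N
  Ry@0 = +1416.9923 N
  Ry@2 = -1266.9723 N

-497.353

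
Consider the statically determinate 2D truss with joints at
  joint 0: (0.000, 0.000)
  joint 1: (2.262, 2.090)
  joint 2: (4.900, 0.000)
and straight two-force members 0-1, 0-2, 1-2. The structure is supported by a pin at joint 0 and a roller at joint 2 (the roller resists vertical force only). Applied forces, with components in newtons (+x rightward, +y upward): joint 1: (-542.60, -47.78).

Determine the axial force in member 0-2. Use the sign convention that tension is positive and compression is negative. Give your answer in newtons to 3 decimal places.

-264.278

N=3 nodes, M=3 members, R=3 reactions → 2N=6, M+R=6
member 0 (0-1): L=3.0797, (cx,cy)=(0.7345,0.6786)
member 1 (0-2): L=4.9000, (cx,cy)=(1.0000,0.0000)
member 2 (1-2): L=3.3656, (cx,cy)=(0.7838,-0.6210)
solve A·x = −loads:
  F[0-1] = -378.9376 N (compression)
  F[0-2] = -264.2780 N (compression)
  F[1-2] = +337.1681 N (tension)
  Rx@0 = +542.6000 N
  Ry@0 = +257.1587 N
  Ry@2 = -209.3787 N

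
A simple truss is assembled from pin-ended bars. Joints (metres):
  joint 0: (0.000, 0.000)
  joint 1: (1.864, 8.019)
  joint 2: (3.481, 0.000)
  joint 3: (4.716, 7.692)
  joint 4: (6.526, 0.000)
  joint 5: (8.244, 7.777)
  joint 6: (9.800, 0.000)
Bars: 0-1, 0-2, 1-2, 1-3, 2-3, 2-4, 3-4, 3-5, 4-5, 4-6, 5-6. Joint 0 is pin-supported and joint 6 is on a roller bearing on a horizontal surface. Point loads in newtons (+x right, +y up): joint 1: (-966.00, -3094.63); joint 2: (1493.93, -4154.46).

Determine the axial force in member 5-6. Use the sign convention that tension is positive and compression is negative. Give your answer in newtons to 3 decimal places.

-1299.095

N=7 nodes, M=11 members, R=3 reactions → 2N=14, M+R=14
member 0 (0-1): L=8.2328, (cx,cy)=(0.2264,0.9740)
member 1 (0-2): L=3.4810, (cx,cy)=(1.0000,0.0000)
member 2 (1-2): L=8.1804, (cx,cy)=(0.1977,-0.9803)
member 3 (1-3): L=2.8707, (cx,cy)=(0.9935,-0.1139)
member 4 (2-3): L=7.7905, (cx,cy)=(0.1585,0.9874)
member 5 (2-4): L=3.0450, (cx,cy)=(1.0000,0.0000)
member 6 (3-4): L=7.9021, (cx,cy)=(0.2291,-0.9734)
member 7 (3-5): L=3.5290, (cx,cy)=(0.9997,0.0241)
member 8 (4-5): L=7.9645, (cx,cy)=(0.2157,0.9765)
member 9 (4-6): L=3.2740, (cx,cy)=(1.0000,0.0000)
member 10 (5-6): L=7.9311, (cx,cy)=(0.1962,-0.9806)
solve A·x = −loads:
  F[0-1] = -6134.5456 N (compression)
  F[0-2] = +1916.8626 N (tension)
  F[1-2] = +3058.7798 N (tension)
  F[1-3] = -1034.2859 N (compression)
  F[2-3] = +1170.8380 N (tension)
  F[2-4] = +841.9454 N (tension)
  F[3-4] = -1321.9841 N (compression)
  F[3-5] = -539.2968 N (compression)
  F[4-5] = +1317.8626 N (tension)
  F[4-6] = +254.8679 N (tension)
  F[5-6] = -1299.0946 N (compression)
  Rx@0 = -527.9300 N
  Ry@0 = +5975.2419 N
  Ry@6 = +1273.8481 N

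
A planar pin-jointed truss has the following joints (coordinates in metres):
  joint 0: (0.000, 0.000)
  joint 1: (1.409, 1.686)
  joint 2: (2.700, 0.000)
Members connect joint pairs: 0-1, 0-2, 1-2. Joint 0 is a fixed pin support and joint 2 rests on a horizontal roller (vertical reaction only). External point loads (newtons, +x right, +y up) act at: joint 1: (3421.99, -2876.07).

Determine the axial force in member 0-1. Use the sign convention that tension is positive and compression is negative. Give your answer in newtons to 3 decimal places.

N=3 nodes, M=3 members, R=3 reactions → 2N=6, M+R=6
member 0 (0-1): L=2.1972, (cx,cy)=(0.6413,0.7673)
member 1 (0-2): L=2.7000, (cx,cy)=(1.0000,0.0000)
member 2 (1-2): L=2.1235, (cx,cy)=(0.6080,-0.7940)
solve A·x = −loads:
  F[0-1] = +992.6105 N (tension)
  F[0-2] = +2785.4704 N (tension)
  F[1-2] = -4581.6907 N (compression)
  Rx@0 = -3421.9900 N
  Ry@0 = -761.6551 N
  Ry@2 = +3637.7251 N

992.611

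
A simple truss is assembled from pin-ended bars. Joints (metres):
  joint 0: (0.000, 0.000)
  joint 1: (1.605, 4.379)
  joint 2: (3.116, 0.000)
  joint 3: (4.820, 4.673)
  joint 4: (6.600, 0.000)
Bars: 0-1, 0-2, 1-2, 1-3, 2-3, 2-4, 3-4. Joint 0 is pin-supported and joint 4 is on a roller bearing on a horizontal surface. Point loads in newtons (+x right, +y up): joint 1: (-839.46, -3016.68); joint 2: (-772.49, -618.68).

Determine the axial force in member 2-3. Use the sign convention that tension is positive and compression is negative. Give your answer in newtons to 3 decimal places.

534.104

N=5 nodes, M=7 members, R=3 reactions → 2N=10, M+R=10
member 0 (0-1): L=4.6639, (cx,cy)=(0.3441,0.9389)
member 1 (0-2): L=3.1160, (cx,cy)=(1.0000,0.0000)
member 2 (1-2): L=4.6324, (cx,cy)=(0.3262,-0.9453)
member 3 (1-3): L=3.2284, (cx,cy)=(0.9958,0.0911)
member 4 (2-3): L=4.9740, (cx,cy)=(0.3426,0.9395)
member 5 (2-4): L=3.4840, (cx,cy)=(1.0000,0.0000)
member 6 (3-4): L=5.0005, (cx,cy)=(0.3560,-0.9345)
solve A·x = −loads:
  F[0-1] = -3372.6352 N (compression)
  F[0-2] = -451.3084 N (compression)
  F[1-2] = +123.6592 N (tension)
  F[1-3] = -363.0257 N (compression)
  F[2-3] = +534.1039 N (tension)
  F[2-4] = +178.5427 N (tension)
  F[3-4] = -501.5778 N (compression)
  Rx@0 = +1611.9500 N
  Ry@0 = +3166.6353 N
  Ry@4 = +468.7247 N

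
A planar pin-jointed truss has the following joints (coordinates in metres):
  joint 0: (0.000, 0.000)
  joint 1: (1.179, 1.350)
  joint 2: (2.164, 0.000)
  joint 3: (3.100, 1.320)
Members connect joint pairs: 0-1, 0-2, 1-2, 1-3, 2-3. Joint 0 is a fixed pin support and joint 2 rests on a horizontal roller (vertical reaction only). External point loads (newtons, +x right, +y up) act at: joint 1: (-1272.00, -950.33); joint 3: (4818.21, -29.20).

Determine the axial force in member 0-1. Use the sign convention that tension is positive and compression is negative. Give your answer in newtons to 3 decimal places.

N=4 nodes, M=5 members, R=3 reactions → 2N=8, M+R=8
member 0 (0-1): L=1.7924, (cx,cy)=(0.6578,0.7532)
member 1 (0-2): L=2.1640, (cx,cy)=(1.0000,0.0000)
member 2 (1-2): L=1.6711, (cx,cy)=(0.5894,-0.8078)
member 3 (1-3): L=1.9212, (cx,cy)=(0.9999,-0.0156)
member 4 (2-3): L=1.6182, (cx,cy)=(0.5784,0.8157)
solve A·x = −loads:
  F[0-1] = +2290.9652 N (tension)
  F[0-2] = +2039.2284 N (tension)
  F[1-2] = -3404.9545 N (compression)
  F[1-3] = +4786.5008 N (tension)
  F[2-3] = +55.8284 N (tension)
  Rx@0 = -3546.2100 N
  Ry@0 = -1725.5515 N
  Ry@2 = +2705.0815 N

2290.965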